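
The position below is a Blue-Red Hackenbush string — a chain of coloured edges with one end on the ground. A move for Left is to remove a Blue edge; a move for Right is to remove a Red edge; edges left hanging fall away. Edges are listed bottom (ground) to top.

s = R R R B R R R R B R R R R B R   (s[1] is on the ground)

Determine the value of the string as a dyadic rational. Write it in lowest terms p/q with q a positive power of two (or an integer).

Prefix values for R R R B R R R R B R R R R B R via {L|R} + simplicity:
step 1: add R to get R; options L={ none } R={ 0 } → -1
step 2: add R to get RR; options L={ none } R={ -1,0 } → -2
step 3: add R to get RRR; options L={ none } R={ -2,-1,0 } → -3
step 4: add B to get RRRB; options L={ -3 } R={ -2,-1,0 } → -5/2
step 5: add R to get RRRBR; options L={ -3 } R={ -5/2,-2,-1,0 } → -11/4
step 6: add R to get RRRBRR; options L={ -3 } R={ -11/4,-5/2,-2,-1,0 } → -23/8
step 7: add R to get RRRBRRR; options L={ -3 } R={ -23/8,-11/4,-5/2,-2,-1,0 } → -47/16
step 8: add R to get RRRBRRRR; options L={ -3 } R={ -47/16,-23/8,-11/4,-5/2,-2,-1,0 } → -95/32
step 9: add B to get RRRBRRRRB; options L={ -3,-95/32 } R={ -47/16,-23/8,-11/4,-5/2,-2,-1,0 } → -189/64
step 10: add R to get RRRBRRRRBR; options L={ -3,-95/32 } R={ -189/64,-47/16,-23/8,-11/4,-5/2,-2,-1,0 } → -379/128
step 11: add R to get RRRBRRRRBRR; options L={ -3,-95/32 } R={ -379/128,-189/64,-47/16,-23/8,-11/4,-5/2,-2,-1,0 } → -759/256
step 12: add R to get RRRBRRRRBRRR; options L={ -3,-95/32 } R={ -759/256,-379/128,-189/64,-47/16,-23/8,-11/4,-5/2,-2,-1,0 } → -1519/512
step 13: add R to get RRRBRRRRBRRRR; options L={ -3,-95/32 } R={ -1519/512,-759/256,-379/128,-189/64,-47/16,-23/8,-11/4,-5/2,-2,-1,0 } → -3039/1024
step 14: add B to get RRRBRRRRBRRRRB; options L={ -3,-95/32,-3039/1024 } R={ -1519/512,-759/256,-379/128,-189/64,-47/16,-23/8,-11/4,-5/2,-2,-1,0 } → -6077/2048
step 15: add R to get RRRBRRRRBRRRRBR; options L={ -3,-95/32,-3039/1024 } R={ -6077/2048,-1519/512,-759/256,-379/128,-189/64,-47/16,-23/8,-11/4,-5/2,-2,-1,0 } → -12155/4096

-12155/4096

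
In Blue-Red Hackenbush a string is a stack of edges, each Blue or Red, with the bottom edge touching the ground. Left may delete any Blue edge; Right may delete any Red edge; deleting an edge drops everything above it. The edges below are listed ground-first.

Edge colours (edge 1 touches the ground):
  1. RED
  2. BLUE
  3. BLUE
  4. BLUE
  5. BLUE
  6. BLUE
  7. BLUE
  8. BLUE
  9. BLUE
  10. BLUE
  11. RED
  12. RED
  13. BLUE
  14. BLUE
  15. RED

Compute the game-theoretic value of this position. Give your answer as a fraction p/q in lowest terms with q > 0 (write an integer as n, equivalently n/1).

-51/16384

value_1 [R]  L=[]  R=[0]  = -1
value_2 [RB]  L=[-1]  R=[0]  = -1/2
value_3 [RBB]  L=[-1,-1/2]  R=[0]  = -1/4
value_4 [RBBB]  L=[-1,-1/2,-1/4]  R=[0]  = -1/8
value_5 [RBBBB]  L=[-1,-1/2,-1/4,-1/8]  R=[0]  = -1/16
value_6 [RBBBBB]  L=[-1,-1/2,-1/4,-1/8,-1/16]  R=[0]  = -1/32
value_7 [RBBBBBB]  L=[-1,-1/2,-1/4,-1/8,-1/16,-1/32]  R=[0]  = -1/64
value_8 [RBBBBBBB]  L=[-1,-1/2,-1/4,-1/8,-1/16,-1/32,-1/64]  R=[0]  = -1/128
value_9 [RBBBBBBBB]  L=[-1,-1/2,-1/4,-1/8,-1/16,-1/32,-1/64,-1/128]  R=[0]  = -1/256
value_10 [RBBBBBBBBB]  L=[-1,-1/2,-1/4,-1/8,-1/16,-1/32,-1/64,-1/128,-1/256]  R=[0]  = -1/512
value_11 [RBBBBBBBBBR]  L=[-1,-1/2,-1/4,-1/8,-1/16,-1/32,-1/64,-1/128,-1/256]  R=[-1/512,0]  = -3/1024
value_12 [RBBBBBBBBBRR]  L=[-1,-1/2,-1/4,-1/8,-1/16,-1/32,-1/64,-1/128,-1/256]  R=[-3/1024,-1/512,0]  = -7/2048
value_13 [RBBBBBBBBBRRB]  L=[-1,-1/2,-1/4,-1/8,-1/16,-1/32,-1/64,-1/128,-1/256,-7/2048]  R=[-3/1024,-1/512,0]  = -13/4096
value_14 [RBBBBBBBBBRRBB]  L=[-1,-1/2,-1/4,-1/8,-1/16,-1/32,-1/64,-1/128,-1/256,-7/2048,-13/4096]  R=[-3/1024,-1/512,0]  = -25/8192
value_15 [RBBBBBBBBBRRBBR]  L=[-1,-1/2,-1/4,-1/8,-1/16,-1/32,-1/64,-1/128,-1/256,-7/2048,-13/4096]  R=[-25/8192,-3/1024,-1/512,0]  = -51/16384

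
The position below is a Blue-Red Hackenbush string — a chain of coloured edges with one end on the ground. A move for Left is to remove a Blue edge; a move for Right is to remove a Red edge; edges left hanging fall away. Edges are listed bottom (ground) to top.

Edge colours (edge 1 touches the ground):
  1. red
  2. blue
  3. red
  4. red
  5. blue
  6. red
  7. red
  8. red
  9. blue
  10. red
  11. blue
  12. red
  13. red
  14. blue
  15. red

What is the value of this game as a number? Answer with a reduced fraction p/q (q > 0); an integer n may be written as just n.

-14171/16384

Prefix values for red blue red red blue red red red blue red blue red red blue red via {L|R} + simplicity:
G(r) = { none | 0 } → -1
G(rb) = { -1 | 0 } → -1/2
G(rbr) = { -1 | -1/2; 0 } → -3/4
G(rbrr) = { -1 | -3/4; -1/2; 0 } → -7/8
G(rbrrb) = { -1; -7/8 | -3/4; -1/2; 0 } → -13/16
G(rbrrbr) = { -1; -7/8 | -13/16; -3/4; -1/2; 0 } → -27/32
G(rbrrbrr) = { -1; -7/8 | -27/32; -13/16; -3/4; -1/2; 0 } → -55/64
G(rbrrbrrr) = { -1; -7/8 | -55/64; -27/32; -13/16; -3/4; -1/2; 0 } → -111/128
G(rbrrbrrrb) = { -1; -7/8; -111/128 | -55/64; -27/32; -13/16; -3/4; -1/2; 0 } → -221/256
G(rbrrbrrrbr) = { -1; -7/8; -111/128 | -221/256; -55/64; -27/32; -13/16; -3/4; -1/2; 0 } → -443/512
G(rbrrbrrrbrb) = { -1; -7/8; -111/128; -443/512 | -221/256; -55/64; -27/32; -13/16; -3/4; -1/2; 0 } → -885/1024
G(rbrrbrrrbrbr) = { -1; -7/8; -111/128; -443/512 | -885/1024; -221/256; -55/64; -27/32; -13/16; -3/4; -1/2; 0 } → -1771/2048
G(rbrrbrrrbrbrr) = { -1; -7/8; -111/128; -443/512 | -1771/2048; -885/1024; -221/256; -55/64; -27/32; -13/16; -3/4; -1/2; 0 } → -3543/4096
G(rbrrbrrrbrbrrb) = { -1; -7/8; -111/128; -443/512; -3543/4096 | -1771/2048; -885/1024; -221/256; -55/64; -27/32; -13/16; -3/4; -1/2; 0 } → -7085/8192
G(rbrrbrrrbrbrrbr) = { -1; -7/8; -111/128; -443/512; -3543/4096 | -7085/8192; -1771/2048; -885/1024; -221/256; -55/64; -27/32; -13/16; -3/4; -1/2; 0 } → -14171/16384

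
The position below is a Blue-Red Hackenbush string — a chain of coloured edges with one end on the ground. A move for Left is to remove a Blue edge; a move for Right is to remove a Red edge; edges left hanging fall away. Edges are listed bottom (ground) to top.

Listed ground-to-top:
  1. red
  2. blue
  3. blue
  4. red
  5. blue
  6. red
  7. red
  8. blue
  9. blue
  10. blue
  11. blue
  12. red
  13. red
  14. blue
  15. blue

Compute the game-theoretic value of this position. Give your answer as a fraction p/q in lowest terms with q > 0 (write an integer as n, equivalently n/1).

-5657/16384

Recurse on prefixes of the 15-edge string red blue blue red blue red red blue blue blue blue red red blue blue:
r: Left {  }, Right { 0 } ⇒ simplest -1
rb: Left { -1 }, Right { 0 } ⇒ simplest -1/2
rbb: Left { -1, -1/2 }, Right { 0 } ⇒ simplest -1/4
rbbr: Left { -1, -1/2 }, Right { -1/4, 0 } ⇒ simplest -3/8
rbbrb: Left { -1, -1/2, -3/8 }, Right { -1/4, 0 } ⇒ simplest -5/16
rbbrbr: Left { -1, -1/2, -3/8 }, Right { -5/16, -1/4, 0 } ⇒ simplest -11/32
rbbrbrr: Left { -1, -1/2, -3/8 }, Right { -11/32, -5/16, -1/4, 0 } ⇒ simplest -23/64
rbbrbrrb: Left { -1, -1/2, -3/8, -23/64 }, Right { -11/32, -5/16, -1/4, 0 } ⇒ simplest -45/128
rbbrbrrbb: Left { -1, -1/2, -3/8, -23/64, -45/128 }, Right { -11/32, -5/16, -1/4, 0 } ⇒ simplest -89/256
rbbrbrrbbb: Left { -1, -1/2, -3/8, -23/64, -45/128, -89/256 }, Right { -11/32, -5/16, -1/4, 0 } ⇒ simplest -177/512
rbbrbrrbbbb: Left { -1, -1/2, -3/8, -23/64, -45/128, -89/256, -177/512 }, Right { -11/32, -5/16, -1/4, 0 } ⇒ simplest -353/1024
rbbrbrrbbbbr: Left { -1, -1/2, -3/8, -23/64, -45/128, -89/256, -177/512 }, Right { -353/1024, -11/32, -5/16, -1/4, 0 } ⇒ simplest -707/2048
rbbrbrrbbbbrr: Left { -1, -1/2, -3/8, -23/64, -45/128, -89/256, -177/512 }, Right { -707/2048, -353/1024, -11/32, -5/16, -1/4, 0 } ⇒ simplest -1415/4096
rbbrbrrbbbbrrb: Left { -1, -1/2, -3/8, -23/64, -45/128, -89/256, -177/512, -1415/4096 }, Right { -707/2048, -353/1024, -11/32, -5/16, -1/4, 0 } ⇒ simplest -2829/8192
rbbrbrrbbbbrrbb: Left { -1, -1/2, -3/8, -23/64, -45/128, -89/256, -177/512, -1415/4096, -2829/8192 }, Right { -707/2048, -353/1024, -11/32, -5/16, -1/4, 0 } ⇒ simplest -5657/16384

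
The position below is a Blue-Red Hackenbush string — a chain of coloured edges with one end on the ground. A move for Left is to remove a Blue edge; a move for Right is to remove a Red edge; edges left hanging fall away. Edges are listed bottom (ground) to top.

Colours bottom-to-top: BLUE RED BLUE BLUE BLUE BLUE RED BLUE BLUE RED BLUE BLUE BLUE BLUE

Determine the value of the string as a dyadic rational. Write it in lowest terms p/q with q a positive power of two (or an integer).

g(B) = { 0 | — } → 1
g(BR) = { 0 | 1 } → 1/2
g(BRB) = { 0 1/2 | 1 } → 3/4
g(BRBB) = { 0 1/2 3/4 | 1 } → 7/8
g(BRBBB) = { 0 1/2 3/4 7/8 | 1 } → 15/16
g(BRBBBB) = { 0 1/2 3/4 7/8 15/16 | 1 } → 31/32
g(BRBBBBR) = { 0 1/2 3/4 7/8 15/16 | 31/32 1 } → 61/64
g(BRBBBBRB) = { 0 1/2 3/4 7/8 15/16 61/64 | 31/32 1 } → 123/128
g(BRBBBBRBB) = { 0 1/2 3/4 7/8 15/16 61/64 123/128 | 31/32 1 } → 247/256
g(BRBBBBRBBR) = { 0 1/2 3/4 7/8 15/16 61/64 123/128 | 247/256 31/32 1 } → 493/512
g(BRBBBBRBBRB) = { 0 1/2 3/4 7/8 15/16 61/64 123/128 493/512 | 247/256 31/32 1 } → 987/1024
g(BRBBBBRBBRBB) = { 0 1/2 3/4 7/8 15/16 61/64 123/128 493/512 987/1024 | 247/256 31/32 1 } → 1975/2048
g(BRBBBBRBBRBBB) = { 0 1/2 3/4 7/8 15/16 61/64 123/128 493/512 987/1024 1975/2048 | 247/256 31/32 1 } → 3951/4096
g(BRBBBBRBBRBBBB) = { 0 1/2 3/4 7/8 15/16 61/64 123/128 493/512 987/1024 1975/2048 3951/4096 | 247/256 31/32 1 } → 7903/8192

7903/8192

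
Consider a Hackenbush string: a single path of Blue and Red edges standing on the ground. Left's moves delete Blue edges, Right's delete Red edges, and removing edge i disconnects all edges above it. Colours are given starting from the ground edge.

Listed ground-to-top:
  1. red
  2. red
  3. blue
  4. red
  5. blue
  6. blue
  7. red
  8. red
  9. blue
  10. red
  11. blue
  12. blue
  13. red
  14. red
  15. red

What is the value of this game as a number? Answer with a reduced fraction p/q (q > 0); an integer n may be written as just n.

-13135/8192

Recurse on prefixes of the 15-edge string red red blue red blue blue red red blue red blue blue red red red:
value_1 [r]  L=[(no moves)]  R=[0]  so -1
value_2 [rr]  L=[(no moves)]  R=[-1 0]  so -2
value_3 [rrb]  L=[-2]  R=[-1 0]  so -3/2
value_4 [rrbr]  L=[-2]  R=[-3/2 -1 0]  so -7/4
value_5 [rrbrb]  L=[-2 -7/4]  R=[-3/2 -1 0]  so -13/8
value_6 [rrbrbb]  L=[-2 -7/4 -13/8]  R=[-3/2 -1 0]  so -25/16
value_7 [rrbrbbr]  L=[-2 -7/4 -13/8]  R=[-25/16 -3/2 -1 0]  so -51/32
value_8 [rrbrbbrr]  L=[-2 -7/4 -13/8]  R=[-51/32 -25/16 -3/2 -1 0]  so -103/64
value_9 [rrbrbbrrb]  L=[-2 -7/4 -13/8 -103/64]  R=[-51/32 -25/16 -3/2 -1 0]  so -205/128
value_10 [rrbrbbrrbr]  L=[-2 -7/4 -13/8 -103/64]  R=[-205/128 -51/32 -25/16 -3/2 -1 0]  so -411/256
value_11 [rrbrbbrrbrb]  L=[-2 -7/4 -13/8 -103/64 -411/256]  R=[-205/128 -51/32 -25/16 -3/2 -1 0]  so -821/512
value_12 [rrbrbbrrbrbb]  L=[-2 -7/4 -13/8 -103/64 -411/256 -821/512]  R=[-205/128 -51/32 -25/16 -3/2 -1 0]  so -1641/1024
value_13 [rrbrbbrrbrbbr]  L=[-2 -7/4 -13/8 -103/64 -411/256 -821/512]  R=[-1641/1024 -205/128 -51/32 -25/16 -3/2 -1 0]  so -3283/2048
value_14 [rrbrbbrrbrbbrr]  L=[-2 -7/4 -13/8 -103/64 -411/256 -821/512]  R=[-3283/2048 -1641/1024 -205/128 -51/32 -25/16 -3/2 -1 0]  so -6567/4096
value_15 [rrbrbbrrbrbbrrr]  L=[-2 -7/4 -13/8 -103/64 -411/256 -821/512]  R=[-6567/4096 -3283/2048 -1641/1024 -205/128 -51/32 -25/16 -3/2 -1 0]  so -13135/8192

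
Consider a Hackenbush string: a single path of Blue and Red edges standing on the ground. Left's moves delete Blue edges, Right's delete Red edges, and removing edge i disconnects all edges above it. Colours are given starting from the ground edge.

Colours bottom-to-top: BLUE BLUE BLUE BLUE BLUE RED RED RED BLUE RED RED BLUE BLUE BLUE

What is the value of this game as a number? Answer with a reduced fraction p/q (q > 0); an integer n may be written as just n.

Recurse on prefixes of the 14-edge string BLUE BLUE BLUE BLUE BLUE RED RED RED BLUE RED RED BLUE BLUE BLUE:
value_1 [B]  L=[0]  R=[(no moves)]  = 1
value_2 [BB]  L=[0; 1]  R=[(no moves)]  = 2
value_3 [BBB]  L=[0; 1; 2]  R=[(no moves)]  = 3
value_4 [BBBB]  L=[0; 1; 2; 3]  R=[(no moves)]  = 4
value_5 [BBBBB]  L=[0; 1; 2; 3; 4]  R=[(no moves)]  = 5
value_6 [BBBBBR]  L=[0; 1; 2; 3; 4]  R=[5]  = 9/2
value_7 [BBBBBRR]  L=[0; 1; 2; 3; 4]  R=[9/2; 5]  = 17/4
value_8 [BBBBBRRR]  L=[0; 1; 2; 3; 4]  R=[17/4; 9/2; 5]  = 33/8
value_9 [BBBBBRRRB]  L=[0; 1; 2; 3; 4; 33/8]  R=[17/4; 9/2; 5]  = 67/16
value_10 [BBBBBRRRBR]  L=[0; 1; 2; 3; 4; 33/8]  R=[67/16; 17/4; 9/2; 5]  = 133/32
value_11 [BBBBBRRRBRR]  L=[0; 1; 2; 3; 4; 33/8]  R=[133/32; 67/16; 17/4; 9/2; 5]  = 265/64
value_12 [BBBBBRRRBRRB]  L=[0; 1; 2; 3; 4; 33/8; 265/64]  R=[133/32; 67/16; 17/4; 9/2; 5]  = 531/128
value_13 [BBBBBRRRBRRBB]  L=[0; 1; 2; 3; 4; 33/8; 265/64; 531/128]  R=[133/32; 67/16; 17/4; 9/2; 5]  = 1063/256
value_14 [BBBBBRRRBRRBBB]  L=[0; 1; 2; 3; 4; 33/8; 265/64; 531/128; 1063/256]  R=[133/32; 67/16; 17/4; 9/2; 5]  = 2127/512

2127/512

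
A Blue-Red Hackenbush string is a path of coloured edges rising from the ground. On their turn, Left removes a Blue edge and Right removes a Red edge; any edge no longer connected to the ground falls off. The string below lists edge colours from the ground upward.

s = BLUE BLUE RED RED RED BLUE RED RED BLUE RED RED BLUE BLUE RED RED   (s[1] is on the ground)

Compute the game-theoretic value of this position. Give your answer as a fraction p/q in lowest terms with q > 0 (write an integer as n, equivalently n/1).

9369/8192

Build v(s[:k]) for k = 1..15, string s = BLUE BLUE RED RED RED BLUE RED RED BLUE RED RED BLUE BLUE RED RED.
edge 1 of 15 (BLUE): { 0 | — } -> 1
edge 2 of 15 (BLUE): { 0,1 | — } -> 2
edge 3 of 15 (RED): { 0,1 | 2 } -> 3/2
edge 4 of 15 (RED): { 0,1 | 3/2,2 } -> 5/4
edge 5 of 15 (RED): { 0,1 | 5/4,3/2,2 } -> 9/8
edge 6 of 15 (BLUE): { 0,1,9/8 | 5/4,3/2,2 } -> 19/16
edge 7 of 15 (RED): { 0,1,9/8 | 19/16,5/4,3/2,2 } -> 37/32
edge 8 of 15 (RED): { 0,1,9/8 | 37/32,19/16,5/4,3/2,2 } -> 73/64
edge 9 of 15 (BLUE): { 0,1,9/8,73/64 | 37/32,19/16,5/4,3/2,2 } -> 147/128
edge 10 of 15 (RED): { 0,1,9/8,73/64 | 147/128,37/32,19/16,5/4,3/2,2 } -> 293/256
edge 11 of 15 (RED): { 0,1,9/8,73/64 | 293/256,147/128,37/32,19/16,5/4,3/2,2 } -> 585/512
edge 12 of 15 (BLUE): { 0,1,9/8,73/64,585/512 | 293/256,147/128,37/32,19/16,5/4,3/2,2 } -> 1171/1024
edge 13 of 15 (BLUE): { 0,1,9/8,73/64,585/512,1171/1024 | 293/256,147/128,37/32,19/16,5/4,3/2,2 } -> 2343/2048
edge 14 of 15 (RED): { 0,1,9/8,73/64,585/512,1171/1024 | 2343/2048,293/256,147/128,37/32,19/16,5/4,3/2,2 } -> 4685/4096
edge 15 of 15 (RED): { 0,1,9/8,73/64,585/512,1171/1024 | 4685/4096,2343/2048,293/256,147/128,37/32,19/16,5/4,3/2,2 } -> 9369/8192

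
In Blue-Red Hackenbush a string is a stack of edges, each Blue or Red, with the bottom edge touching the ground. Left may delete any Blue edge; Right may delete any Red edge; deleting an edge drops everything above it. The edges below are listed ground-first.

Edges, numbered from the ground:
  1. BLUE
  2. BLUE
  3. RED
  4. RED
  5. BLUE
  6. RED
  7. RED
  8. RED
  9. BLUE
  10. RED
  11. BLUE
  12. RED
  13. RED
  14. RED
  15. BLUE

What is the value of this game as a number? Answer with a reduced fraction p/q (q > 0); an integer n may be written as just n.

10403/8192

1 of 15 · B · max L 0 · min R +∞ — 1
2 of 15 · BB · max L 1 · min R +∞ — 2
3 of 15 · BBR · max L 1 · min R 2 — 3/2
4 of 15 · BBRR · max L 1 · min R 3/2 — 5/4
5 of 15 · BBRRB · max L 5/4 · min R 3/2 — 11/8
6 of 15 · BBRRBR · max L 5/4 · min R 11/8 — 21/16
7 of 15 · BBRRBRR · max L 5/4 · min R 21/16 — 41/32
8 of 15 · BBRRBRRR · max L 5/4 · min R 41/32 — 81/64
9 of 15 · BBRRBRRRB · max L 81/64 · min R 41/32 — 163/128
10 of 15 · BBRRBRRRBR · max L 81/64 · min R 163/128 — 325/256
11 of 15 · BBRRBRRRBRB · max L 325/256 · min R 163/128 — 651/512
12 of 15 · BBRRBRRRBRBR · max L 325/256 · min R 651/512 — 1301/1024
13 of 15 · BBRRBRRRBRBRR · max L 325/256 · min R 1301/1024 — 2601/2048
14 of 15 · BBRRBRRRBRBRRR · max L 325/256 · min R 2601/2048 — 5201/4096
15 of 15 · BBRRBRRRBRBRRRB · max L 5201/4096 · min R 2601/2048 — 10403/8192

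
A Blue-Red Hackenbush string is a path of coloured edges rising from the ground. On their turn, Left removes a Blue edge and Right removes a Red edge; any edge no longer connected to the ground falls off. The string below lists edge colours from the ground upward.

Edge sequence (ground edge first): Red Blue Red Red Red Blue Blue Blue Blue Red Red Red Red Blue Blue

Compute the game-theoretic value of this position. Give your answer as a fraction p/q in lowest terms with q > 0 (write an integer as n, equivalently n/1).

Recurse on prefixes of the 15-edge string Red Blue Red Red Red Blue Blue Blue Blue Red Red Red Red Blue Blue:
v_1 [R]  L=[none]  R=[0]  ⇒ -1
v_2 [RB]  L=[-1]  R=[0]  ⇒ -1/2
v_3 [RBR]  L=[-1]  R=[-1/2 0]  ⇒ -3/4
v_4 [RBRR]  L=[-1]  R=[-3/4 -1/2 0]  ⇒ -7/8
v_5 [RBRRR]  L=[-1]  R=[-7/8 -3/4 -1/2 0]  ⇒ -15/16
v_6 [RBRRRB]  L=[-1 -15/16]  R=[-7/8 -3/4 -1/2 0]  ⇒ -29/32
v_7 [RBRRRBB]  L=[-1 -15/16 -29/32]  R=[-7/8 -3/4 -1/2 0]  ⇒ -57/64
v_8 [RBRRRBBB]  L=[-1 -15/16 -29/32 -57/64]  R=[-7/8 -3/4 -1/2 0]  ⇒ -113/128
v_9 [RBRRRBBBB]  L=[-1 -15/16 -29/32 -57/64 -113/128]  R=[-7/8 -3/4 -1/2 0]  ⇒ -225/256
v_10 [RBRRRBBBBR]  L=[-1 -15/16 -29/32 -57/64 -113/128]  R=[-225/256 -7/8 -3/4 -1/2 0]  ⇒ -451/512
v_11 [RBRRRBBBBRR]  L=[-1 -15/16 -29/32 -57/64 -113/128]  R=[-451/512 -225/256 -7/8 -3/4 -1/2 0]  ⇒ -903/1024
v_12 [RBRRRBBBBRRR]  L=[-1 -15/16 -29/32 -57/64 -113/128]  R=[-903/1024 -451/512 -225/256 -7/8 -3/4 -1/2 0]  ⇒ -1807/2048
v_13 [RBRRRBBBBRRRR]  L=[-1 -15/16 -29/32 -57/64 -113/128]  R=[-1807/2048 -903/1024 -451/512 -225/256 -7/8 -3/4 -1/2 0]  ⇒ -3615/4096
v_14 [RBRRRBBBBRRRRB]  L=[-1 -15/16 -29/32 -57/64 -113/128 -3615/4096]  R=[-1807/2048 -903/1024 -451/512 -225/256 -7/8 -3/4 -1/2 0]  ⇒ -7229/8192
v_15 [RBRRRBBBBRRRRBB]  L=[-1 -15/16 -29/32 -57/64 -113/128 -3615/4096 -7229/8192]  R=[-1807/2048 -903/1024 -451/512 -225/256 -7/8 -3/4 -1/2 0]  ⇒ -14457/16384

-14457/16384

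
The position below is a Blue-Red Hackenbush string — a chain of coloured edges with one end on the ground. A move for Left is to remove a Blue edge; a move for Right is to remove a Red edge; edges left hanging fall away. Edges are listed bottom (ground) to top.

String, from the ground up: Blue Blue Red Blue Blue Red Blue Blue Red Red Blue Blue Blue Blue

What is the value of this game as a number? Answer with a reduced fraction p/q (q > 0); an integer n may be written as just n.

Recurse on prefixes of the 14-edge string Blue Blue Red Blue Blue Red Blue Blue Red Red Blue Blue Blue Blue:
step 1: add Blue to get B; options L={ 0 } R={ · } → 1
step 2: add Blue to get BB; options L={ 0,1 } R={ · } → 2
step 3: add Red to get BBR; options L={ 0,1 } R={ 2 } → 3/2
step 4: add Blue to get BBRB; options L={ 0,1,3/2 } R={ 2 } → 7/4
step 5: add Blue to get BBRBB; options L={ 0,1,3/2,7/4 } R={ 2 } → 15/8
step 6: add Red to get BBRBBR; options L={ 0,1,3/2,7/4 } R={ 15/8,2 } → 29/16
step 7: add Blue to get BBRBBRB; options L={ 0,1,3/2,7/4,29/16 } R={ 15/8,2 } → 59/32
step 8: add Blue to get BBRBBRBB; options L={ 0,1,3/2,7/4,29/16,59/32 } R={ 15/8,2 } → 119/64
step 9: add Red to get BBRBBRBBR; options L={ 0,1,3/2,7/4,29/16,59/32 } R={ 119/64,15/8,2 } → 237/128
step 10: add Red to get BBRBBRBBRR; options L={ 0,1,3/2,7/4,29/16,59/32 } R={ 237/128,119/64,15/8,2 } → 473/256
step 11: add Blue to get BBRBBRBBRRB; options L={ 0,1,3/2,7/4,29/16,59/32,473/256 } R={ 237/128,119/64,15/8,2 } → 947/512
step 12: add Blue to get BBRBBRBBRRBB; options L={ 0,1,3/2,7/4,29/16,59/32,473/256,947/512 } R={ 237/128,119/64,15/8,2 } → 1895/1024
step 13: add Blue to get BBRBBRBBRRBBB; options L={ 0,1,3/2,7/4,29/16,59/32,473/256,947/512,1895/1024 } R={ 237/128,119/64,15/8,2 } → 3791/2048
step 14: add Blue to get BBRBBRBBRRBBBB; options L={ 0,1,3/2,7/4,29/16,59/32,473/256,947/512,1895/1024,3791/2048 } R={ 237/128,119/64,15/8,2 } → 7583/4096

7583/4096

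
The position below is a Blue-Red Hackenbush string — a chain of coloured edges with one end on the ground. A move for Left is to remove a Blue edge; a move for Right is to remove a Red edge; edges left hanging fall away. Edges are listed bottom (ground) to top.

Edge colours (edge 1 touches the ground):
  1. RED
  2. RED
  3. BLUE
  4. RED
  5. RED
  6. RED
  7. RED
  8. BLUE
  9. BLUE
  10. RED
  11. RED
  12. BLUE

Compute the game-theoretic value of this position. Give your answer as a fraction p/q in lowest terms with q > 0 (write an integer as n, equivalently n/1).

-1997/1024

R: Left {  }, Right { 0 } gives simplest -1
RR: Left {  }, Right { -1, 0 } gives simplest -2
RRB: Left { -2 }, Right { -1, 0 } gives simplest -3/2
RRBR: Left { -2 }, Right { -3/2, -1, 0 } gives simplest -7/4
RRBRR: Left { -2 }, Right { -7/4, -3/2, -1, 0 } gives simplest -15/8
RRBRRR: Left { -2 }, Right { -15/8, -7/4, -3/2, -1, 0 } gives simplest -31/16
RRBRRRR: Left { -2 }, Right { -31/16, -15/8, -7/4, -3/2, -1, 0 } gives simplest -63/32
RRBRRRRB: Left { -2, -63/32 }, Right { -31/16, -15/8, -7/4, -3/2, -1, 0 } gives simplest -125/64
RRBRRRRBB: Left { -2, -63/32, -125/64 }, Right { -31/16, -15/8, -7/4, -3/2, -1, 0 } gives simplest -249/128
RRBRRRRBBR: Left { -2, -63/32, -125/64 }, Right { -249/128, -31/16, -15/8, -7/4, -3/2, -1, 0 } gives simplest -499/256
RRBRRRRBBRR: Left { -2, -63/32, -125/64 }, Right { -499/256, -249/128, -31/16, -15/8, -7/4, -3/2, -1, 0 } gives simplest -999/512
RRBRRRRBBRRB: Left { -2, -63/32, -125/64, -999/512 }, Right { -499/256, -249/128, -31/16, -15/8, -7/4, -3/2, -1, 0 } gives simplest -1997/1024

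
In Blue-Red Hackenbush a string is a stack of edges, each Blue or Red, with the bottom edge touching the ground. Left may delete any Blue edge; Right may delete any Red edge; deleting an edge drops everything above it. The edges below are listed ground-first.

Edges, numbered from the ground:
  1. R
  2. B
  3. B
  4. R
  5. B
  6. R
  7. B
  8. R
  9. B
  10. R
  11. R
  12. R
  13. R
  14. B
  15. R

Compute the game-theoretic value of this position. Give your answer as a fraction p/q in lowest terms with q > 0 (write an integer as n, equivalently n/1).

-5499/16384

Build value(s[:k]) for k = 1..15, string s = R B B R B R B R B R R R R B R.
step 1: add R to get R; options L={ (no moves) } R={ 0 } = -1
step 2: add B to get RB; options L={ -1 } R={ 0 } = -1/2
step 3: add B to get RBB; options L={ -1 -1/2 } R={ 0 } = -1/4
step 4: add R to get RBBR; options L={ -1 -1/2 } R={ -1/4 0 } = -3/8
step 5: add B to get RBBRB; options L={ -1 -1/2 -3/8 } R={ -1/4 0 } = -5/16
step 6: add R to get RBBRBR; options L={ -1 -1/2 -3/8 } R={ -5/16 -1/4 0 } = -11/32
step 7: add B to get RBBRBRB; options L={ -1 -1/2 -3/8 -11/32 } R={ -5/16 -1/4 0 } = -21/64
step 8: add R to get RBBRBRBR; options L={ -1 -1/2 -3/8 -11/32 } R={ -21/64 -5/16 -1/4 0 } = -43/128
step 9: add B to get RBBRBRBRB; options L={ -1 -1/2 -3/8 -11/32 -43/128 } R={ -21/64 -5/16 -1/4 0 } = -85/256
step 10: add R to get RBBRBRBRBR; options L={ -1 -1/2 -3/8 -11/32 -43/128 } R={ -85/256 -21/64 -5/16 -1/4 0 } = -171/512
step 11: add R to get RBBRBRBRBRR; options L={ -1 -1/2 -3/8 -11/32 -43/128 } R={ -171/512 -85/256 -21/64 -5/16 -1/4 0 } = -343/1024
step 12: add R to get RBBRBRBRBRRR; options L={ -1 -1/2 -3/8 -11/32 -43/128 } R={ -343/1024 -171/512 -85/256 -21/64 -5/16 -1/4 0 } = -687/2048
step 13: add R to get RBBRBRBRBRRRR; options L={ -1 -1/2 -3/8 -11/32 -43/128 } R={ -687/2048 -343/1024 -171/512 -85/256 -21/64 -5/16 -1/4 0 } = -1375/4096
step 14: add B to get RBBRBRBRBRRRRB; options L={ -1 -1/2 -3/8 -11/32 -43/128 -1375/4096 } R={ -687/2048 -343/1024 -171/512 -85/256 -21/64 -5/16 -1/4 0 } = -2749/8192
step 15: add R to get RBBRBRBRBRRRRBR; options L={ -1 -1/2 -3/8 -11/32 -43/128 -1375/4096 } R={ -2749/8192 -687/2048 -343/1024 -171/512 -85/256 -21/64 -5/16 -1/4 0 } = -5499/16384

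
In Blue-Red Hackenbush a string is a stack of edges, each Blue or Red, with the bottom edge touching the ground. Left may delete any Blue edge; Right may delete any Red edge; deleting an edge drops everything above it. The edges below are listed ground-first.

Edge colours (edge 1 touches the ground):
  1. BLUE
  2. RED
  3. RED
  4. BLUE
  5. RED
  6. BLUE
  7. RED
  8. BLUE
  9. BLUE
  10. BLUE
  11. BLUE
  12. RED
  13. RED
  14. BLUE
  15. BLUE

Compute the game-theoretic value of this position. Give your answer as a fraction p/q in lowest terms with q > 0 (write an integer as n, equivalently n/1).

val(B) = { 0 | none } gives 1
val(BR) = { 0 | 1 } gives 1/2
val(BRR) = { 0 | 1/2; 1 } gives 1/4
val(BRRB) = { 0; 1/4 | 1/2; 1 } gives 3/8
val(BRRBR) = { 0; 1/4 | 3/8; 1/2; 1 } gives 5/16
val(BRRBRB) = { 0; 1/4; 5/16 | 3/8; 1/2; 1 } gives 11/32
val(BRRBRBR) = { 0; 1/4; 5/16 | 11/32; 3/8; 1/2; 1 } gives 21/64
val(BRRBRBRB) = { 0; 1/4; 5/16; 21/64 | 11/32; 3/8; 1/2; 1 } gives 43/128
val(BRRBRBRBB) = { 0; 1/4; 5/16; 21/64; 43/128 | 11/32; 3/8; 1/2; 1 } gives 87/256
val(BRRBRBRBBB) = { 0; 1/4; 5/16; 21/64; 43/128; 87/256 | 11/32; 3/8; 1/2; 1 } gives 175/512
val(BRRBRBRBBBB) = { 0; 1/4; 5/16; 21/64; 43/128; 87/256; 175/512 | 11/32; 3/8; 1/2; 1 } gives 351/1024
val(BRRBRBRBBBBR) = { 0; 1/4; 5/16; 21/64; 43/128; 87/256; 175/512 | 351/1024; 11/32; 3/8; 1/2; 1 } gives 701/2048
val(BRRBRBRBBBBRR) = { 0; 1/4; 5/16; 21/64; 43/128; 87/256; 175/512 | 701/2048; 351/1024; 11/32; 3/8; 1/2; 1 } gives 1401/4096
val(BRRBRBRBBBBRRB) = { 0; 1/4; 5/16; 21/64; 43/128; 87/256; 175/512; 1401/4096 | 701/2048; 351/1024; 11/32; 3/8; 1/2; 1 } gives 2803/8192
val(BRRBRBRBBBBRRBB) = { 0; 1/4; 5/16; 21/64; 43/128; 87/256; 175/512; 1401/4096; 2803/8192 | 701/2048; 351/1024; 11/32; 3/8; 1/2; 1 } gives 5607/16384

5607/16384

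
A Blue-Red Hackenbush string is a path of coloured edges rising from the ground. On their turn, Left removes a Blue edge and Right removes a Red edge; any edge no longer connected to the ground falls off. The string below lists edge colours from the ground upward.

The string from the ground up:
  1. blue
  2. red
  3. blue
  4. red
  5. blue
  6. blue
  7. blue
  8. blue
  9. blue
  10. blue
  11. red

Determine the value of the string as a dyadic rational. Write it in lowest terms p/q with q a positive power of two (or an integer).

Recurse on prefixes of the 11-edge string blue red blue red blue blue blue blue blue blue red:
v(b) = { 0 | · } — 1
v(br) = { 0 | 1 } — 1/2
v(brb) = { 0, 1/2 | 1 } — 3/4
v(brbr) = { 0, 1/2 | 3/4, 1 } — 5/8
v(brbrb) = { 0, 1/2, 5/8 | 3/4, 1 } — 11/16
v(brbrbb) = { 0, 1/2, 5/8, 11/16 | 3/4, 1 } — 23/32
v(brbrbbb) = { 0, 1/2, 5/8, 11/16, 23/32 | 3/4, 1 } — 47/64
v(brbrbbbb) = { 0, 1/2, 5/8, 11/16, 23/32, 47/64 | 3/4, 1 } — 95/128
v(brbrbbbbb) = { 0, 1/2, 5/8, 11/16, 23/32, 47/64, 95/128 | 3/4, 1 } — 191/256
v(brbrbbbbbb) = { 0, 1/2, 5/8, 11/16, 23/32, 47/64, 95/128, 191/256 | 3/4, 1 } — 383/512
v(brbrbbbbbbr) = { 0, 1/2, 5/8, 11/16, 23/32, 47/64, 95/128, 191/256 | 383/512, 3/4, 1 } — 765/1024

765/1024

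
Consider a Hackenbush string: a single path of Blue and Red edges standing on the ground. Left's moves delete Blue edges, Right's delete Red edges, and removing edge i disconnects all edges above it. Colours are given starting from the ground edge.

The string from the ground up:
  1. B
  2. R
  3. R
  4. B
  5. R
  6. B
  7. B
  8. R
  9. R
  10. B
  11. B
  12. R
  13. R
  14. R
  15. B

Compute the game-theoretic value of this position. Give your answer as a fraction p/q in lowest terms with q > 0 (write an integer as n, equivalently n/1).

5731/16384

Build value(s[:k]) for k = 1..15, string s = B R R B R B B R R B B R R R B.
B: Left { 0 }, Right { ∅ } so simplest 1
BR: Left { 0 }, Right { 1 } so simplest 1/2
BRR: Left { 0 }, Right { 1/2 1 } so simplest 1/4
BRRB: Left { 0 1/4 }, Right { 1/2 1 } so simplest 3/8
BRRBR: Left { 0 1/4 }, Right { 3/8 1/2 1 } so simplest 5/16
BRRBRB: Left { 0 1/4 5/16 }, Right { 3/8 1/2 1 } so simplest 11/32
BRRBRBB: Left { 0 1/4 5/16 11/32 }, Right { 3/8 1/2 1 } so simplest 23/64
BRRBRBBR: Left { 0 1/4 5/16 11/32 }, Right { 23/64 3/8 1/2 1 } so simplest 45/128
BRRBRBBRR: Left { 0 1/4 5/16 11/32 }, Right { 45/128 23/64 3/8 1/2 1 } so simplest 89/256
BRRBRBBRRB: Left { 0 1/4 5/16 11/32 89/256 }, Right { 45/128 23/64 3/8 1/2 1 } so simplest 179/512
BRRBRBBRRBB: Left { 0 1/4 5/16 11/32 89/256 179/512 }, Right { 45/128 23/64 3/8 1/2 1 } so simplest 359/1024
BRRBRBBRRBBR: Left { 0 1/4 5/16 11/32 89/256 179/512 }, Right { 359/1024 45/128 23/64 3/8 1/2 1 } so simplest 717/2048
BRRBRBBRRBBRR: Left { 0 1/4 5/16 11/32 89/256 179/512 }, Right { 717/2048 359/1024 45/128 23/64 3/8 1/2 1 } so simplest 1433/4096
BRRBRBBRRBBRRR: Left { 0 1/4 5/16 11/32 89/256 179/512 }, Right { 1433/4096 717/2048 359/1024 45/128 23/64 3/8 1/2 1 } so simplest 2865/8192
BRRBRBBRRBBRRRB: Left { 0 1/4 5/16 11/32 89/256 179/512 2865/8192 }, Right { 1433/4096 717/2048 359/1024 45/128 23/64 3/8 1/2 1 } so simplest 5731/16384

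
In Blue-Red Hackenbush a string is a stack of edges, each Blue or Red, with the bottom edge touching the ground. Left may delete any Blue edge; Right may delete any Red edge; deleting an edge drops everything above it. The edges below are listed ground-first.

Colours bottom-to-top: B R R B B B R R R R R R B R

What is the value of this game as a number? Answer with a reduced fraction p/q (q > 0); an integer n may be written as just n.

Recurse on prefixes of the 14-edge string B R R B B B R R R R R R B R:
step 1: add B to get B; options L={ 0 } R={  } ⇒ 1
step 2: add R to get BR; options L={ 0 } R={ 1 } ⇒ 1/2
step 3: add R to get BRR; options L={ 0 } R={ 1/2; 1 } ⇒ 1/4
step 4: add B to get BRRB; options L={ 0; 1/4 } R={ 1/2; 1 } ⇒ 3/8
step 5: add B to get BRRBB; options L={ 0; 1/4; 3/8 } R={ 1/2; 1 } ⇒ 7/16
step 6: add B to get BRRBBB; options L={ 0; 1/4; 3/8; 7/16 } R={ 1/2; 1 } ⇒ 15/32
step 7: add R to get BRRBBBR; options L={ 0; 1/4; 3/8; 7/16 } R={ 15/32; 1/2; 1 } ⇒ 29/64
step 8: add R to get BRRBBBRR; options L={ 0; 1/4; 3/8; 7/16 } R={ 29/64; 15/32; 1/2; 1 } ⇒ 57/128
step 9: add R to get BRRBBBRRR; options L={ 0; 1/4; 3/8; 7/16 } R={ 57/128; 29/64; 15/32; 1/2; 1 } ⇒ 113/256
step 10: add R to get BRRBBBRRRR; options L={ 0; 1/4; 3/8; 7/16 } R={ 113/256; 57/128; 29/64; 15/32; 1/2; 1 } ⇒ 225/512
step 11: add R to get BRRBBBRRRRR; options L={ 0; 1/4; 3/8; 7/16 } R={ 225/512; 113/256; 57/128; 29/64; 15/32; 1/2; 1 } ⇒ 449/1024
step 12: add R to get BRRBBBRRRRRR; options L={ 0; 1/4; 3/8; 7/16 } R={ 449/1024; 225/512; 113/256; 57/128; 29/64; 15/32; 1/2; 1 } ⇒ 897/2048
step 13: add B to get BRRBBBRRRRRRB; options L={ 0; 1/4; 3/8; 7/16; 897/2048 } R={ 449/1024; 225/512; 113/256; 57/128; 29/64; 15/32; 1/2; 1 } ⇒ 1795/4096
step 14: add R to get BRRBBBRRRRRRBR; options L={ 0; 1/4; 3/8; 7/16; 897/2048 } R={ 1795/4096; 449/1024; 225/512; 113/256; 57/128; 29/64; 15/32; 1/2; 1 } ⇒ 3589/8192

3589/8192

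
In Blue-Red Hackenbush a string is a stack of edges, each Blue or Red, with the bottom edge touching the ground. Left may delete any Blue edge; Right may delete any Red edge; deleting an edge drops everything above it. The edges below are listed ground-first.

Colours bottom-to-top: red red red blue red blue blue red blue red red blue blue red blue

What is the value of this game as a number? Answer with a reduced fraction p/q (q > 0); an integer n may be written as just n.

-10597/4096

Prefix values for red red red blue red blue blue red blue red red blue blue red blue via {L|R} + simplicity:
step 1: add red to get r; options L={ (no moves) } R={ 0 } so -1
step 2: add red to get rr; options L={ (no moves) } R={ -1 0 } so -2
step 3: add red to get rrr; options L={ (no moves) } R={ -2 -1 0 } so -3
step 4: add blue to get rrrb; options L={ -3 } R={ -2 -1 0 } so -5/2
step 5: add red to get rrrbr; options L={ -3 } R={ -5/2 -2 -1 0 } so -11/4
step 6: add blue to get rrrbrb; options L={ -3 -11/4 } R={ -5/2 -2 -1 0 } so -21/8
step 7: add blue to get rrrbrbb; options L={ -3 -11/4 -21/8 } R={ -5/2 -2 -1 0 } so -41/16
step 8: add red to get rrrbrbbr; options L={ -3 -11/4 -21/8 } R={ -41/16 -5/2 -2 -1 0 } so -83/32
step 9: add blue to get rrrbrbbrb; options L={ -3 -11/4 -21/8 -83/32 } R={ -41/16 -5/2 -2 -1 0 } so -165/64
step 10: add red to get rrrbrbbrbr; options L={ -3 -11/4 -21/8 -83/32 } R={ -165/64 -41/16 -5/2 -2 -1 0 } so -331/128
step 11: add red to get rrrbrbbrbrr; options L={ -3 -11/4 -21/8 -83/32 } R={ -331/128 -165/64 -41/16 -5/2 -2 -1 0 } so -663/256
step 12: add blue to get rrrbrbbrbrrb; options L={ -3 -11/4 -21/8 -83/32 -663/256 } R={ -331/128 -165/64 -41/16 -5/2 -2 -1 0 } so -1325/512
step 13: add blue to get rrrbrbbrbrrbb; options L={ -3 -11/4 -21/8 -83/32 -663/256 -1325/512 } R={ -331/128 -165/64 -41/16 -5/2 -2 -1 0 } so -2649/1024
step 14: add red to get rrrbrbbrbrrbbr; options L={ -3 -11/4 -21/8 -83/32 -663/256 -1325/512 } R={ -2649/1024 -331/128 -165/64 -41/16 -5/2 -2 -1 0 } so -5299/2048
step 15: add blue to get rrrbrbbrbrrbbrb; options L={ -3 -11/4 -21/8 -83/32 -663/256 -1325/512 -5299/2048 } R={ -2649/1024 -331/128 -165/64 -41/16 -5/2 -2 -1 0 } so -10597/4096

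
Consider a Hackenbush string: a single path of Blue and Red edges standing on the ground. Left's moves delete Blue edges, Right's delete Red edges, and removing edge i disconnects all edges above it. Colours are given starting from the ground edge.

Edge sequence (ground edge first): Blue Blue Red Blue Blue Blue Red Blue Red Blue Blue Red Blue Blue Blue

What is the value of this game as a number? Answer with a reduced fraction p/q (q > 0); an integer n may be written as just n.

15727/8192

step 1: add Blue to get B; options L={ 0 } R={ none } — 1
step 2: add Blue to get BB; options L={ 0, 1 } R={ none } — 2
step 3: add Red to get BBR; options L={ 0, 1 } R={ 2 } — 3/2
step 4: add Blue to get BBRB; options L={ 0, 1, 3/2 } R={ 2 } — 7/4
step 5: add Blue to get BBRBB; options L={ 0, 1, 3/2, 7/4 } R={ 2 } — 15/8
step 6: add Blue to get BBRBBB; options L={ 0, 1, 3/2, 7/4, 15/8 } R={ 2 } — 31/16
step 7: add Red to get BBRBBBR; options L={ 0, 1, 3/2, 7/4, 15/8 } R={ 31/16, 2 } — 61/32
step 8: add Blue to get BBRBBBRB; options L={ 0, 1, 3/2, 7/4, 15/8, 61/32 } R={ 31/16, 2 } — 123/64
step 9: add Red to get BBRBBBRBR; options L={ 0, 1, 3/2, 7/4, 15/8, 61/32 } R={ 123/64, 31/16, 2 } — 245/128
step 10: add Blue to get BBRBBBRBRB; options L={ 0, 1, 3/2, 7/4, 15/8, 61/32, 245/128 } R={ 123/64, 31/16, 2 } — 491/256
step 11: add Blue to get BBRBBBRBRBB; options L={ 0, 1, 3/2, 7/4, 15/8, 61/32, 245/128, 491/256 } R={ 123/64, 31/16, 2 } — 983/512
step 12: add Red to get BBRBBBRBRBBR; options L={ 0, 1, 3/2, 7/4, 15/8, 61/32, 245/128, 491/256 } R={ 983/512, 123/64, 31/16, 2 } — 1965/1024
step 13: add Blue to get BBRBBBRBRBBRB; options L={ 0, 1, 3/2, 7/4, 15/8, 61/32, 245/128, 491/256, 1965/1024 } R={ 983/512, 123/64, 31/16, 2 } — 3931/2048
step 14: add Blue to get BBRBBBRBRBBRBB; options L={ 0, 1, 3/2, 7/4, 15/8, 61/32, 245/128, 491/256, 1965/1024, 3931/2048 } R={ 983/512, 123/64, 31/16, 2 } — 7863/4096
step 15: add Blue to get BBRBBBRBRBBRBBB; options L={ 0, 1, 3/2, 7/4, 15/8, 61/32, 245/128, 491/256, 1965/1024, 3931/2048, 7863/4096 } R={ 983/512, 123/64, 31/16, 2 } — 15727/8192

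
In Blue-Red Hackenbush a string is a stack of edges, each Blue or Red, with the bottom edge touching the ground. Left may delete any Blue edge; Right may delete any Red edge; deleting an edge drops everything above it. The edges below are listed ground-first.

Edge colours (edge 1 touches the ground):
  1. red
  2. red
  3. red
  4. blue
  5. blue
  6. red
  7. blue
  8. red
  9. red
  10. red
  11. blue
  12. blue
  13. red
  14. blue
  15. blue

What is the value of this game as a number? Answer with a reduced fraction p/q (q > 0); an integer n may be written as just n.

Build g(s[:k]) for k = 1..15, string s = red red red blue blue red blue red red red blue blue red blue blue.
g_1 [r]  L=[—]  R=[0]  ⇒ -1
g_2 [rr]  L=[—]  R=[-1, 0]  ⇒ -2
g_3 [rrr]  L=[—]  R=[-2, -1, 0]  ⇒ -3
g_4 [rrrb]  L=[-3]  R=[-2, -1, 0]  ⇒ -5/2
g_5 [rrrbb]  L=[-3, -5/2]  R=[-2, -1, 0]  ⇒ -9/4
g_6 [rrrbbr]  L=[-3, -5/2]  R=[-9/4, -2, -1, 0]  ⇒ -19/8
g_7 [rrrbbrb]  L=[-3, -5/2, -19/8]  R=[-9/4, -2, -1, 0]  ⇒ -37/16
g_8 [rrrbbrbr]  L=[-3, -5/2, -19/8]  R=[-37/16, -9/4, -2, -1, 0]  ⇒ -75/32
g_9 [rrrbbrbrr]  L=[-3, -5/2, -19/8]  R=[-75/32, -37/16, -9/4, -2, -1, 0]  ⇒ -151/64
g_10 [rrrbbrbrrr]  L=[-3, -5/2, -19/8]  R=[-151/64, -75/32, -37/16, -9/4, -2, -1, 0]  ⇒ -303/128
g_11 [rrrbbrbrrrb]  L=[-3, -5/2, -19/8, -303/128]  R=[-151/64, -75/32, -37/16, -9/4, -2, -1, 0]  ⇒ -605/256
g_12 [rrrbbrbrrrbb]  L=[-3, -5/2, -19/8, -303/128, -605/256]  R=[-151/64, -75/32, -37/16, -9/4, -2, -1, 0]  ⇒ -1209/512
g_13 [rrrbbrbrrrbbr]  L=[-3, -5/2, -19/8, -303/128, -605/256]  R=[-1209/512, -151/64, -75/32, -37/16, -9/4, -2, -1, 0]  ⇒ -2419/1024
g_14 [rrrbbrbrrrbbrb]  L=[-3, -5/2, -19/8, -303/128, -605/256, -2419/1024]  R=[-1209/512, -151/64, -75/32, -37/16, -9/4, -2, -1, 0]  ⇒ -4837/2048
g_15 [rrrbbrbrrrbbrbb]  L=[-3, -5/2, -19/8, -303/128, -605/256, -2419/1024, -4837/2048]  R=[-1209/512, -151/64, -75/32, -37/16, -9/4, -2, -1, 0]  ⇒ -9673/4096

-9673/4096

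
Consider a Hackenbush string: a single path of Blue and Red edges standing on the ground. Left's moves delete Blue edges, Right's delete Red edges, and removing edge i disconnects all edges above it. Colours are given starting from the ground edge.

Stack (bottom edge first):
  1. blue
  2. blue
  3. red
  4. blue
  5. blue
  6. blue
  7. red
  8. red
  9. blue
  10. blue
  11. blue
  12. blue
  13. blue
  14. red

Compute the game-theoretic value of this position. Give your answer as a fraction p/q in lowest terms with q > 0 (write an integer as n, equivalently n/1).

G(b) = { 0 | — } -> 1
G(bb) = { 0,1 | — } -> 2
G(bbr) = { 0,1 | 2 } -> 3/2
G(bbrb) = { 0,1,3/2 | 2 } -> 7/4
G(bbrbb) = { 0,1,3/2,7/4 | 2 } -> 15/8
G(bbrbbb) = { 0,1,3/2,7/4,15/8 | 2 } -> 31/16
G(bbrbbbr) = { 0,1,3/2,7/4,15/8 | 31/16,2 } -> 61/32
G(bbrbbbrr) = { 0,1,3/2,7/4,15/8 | 61/32,31/16,2 } -> 121/64
G(bbrbbbrrb) = { 0,1,3/2,7/4,15/8,121/64 | 61/32,31/16,2 } -> 243/128
G(bbrbbbrrbb) = { 0,1,3/2,7/4,15/8,121/64,243/128 | 61/32,31/16,2 } -> 487/256
G(bbrbbbrrbbb) = { 0,1,3/2,7/4,15/8,121/64,243/128,487/256 | 61/32,31/16,2 } -> 975/512
G(bbrbbbrrbbbb) = { 0,1,3/2,7/4,15/8,121/64,243/128,487/256,975/512 | 61/32,31/16,2 } -> 1951/1024
G(bbrbbbrrbbbbb) = { 0,1,3/2,7/4,15/8,121/64,243/128,487/256,975/512,1951/1024 | 61/32,31/16,2 } -> 3903/2048
G(bbrbbbrrbbbbbr) = { 0,1,3/2,7/4,15/8,121/64,243/128,487/256,975/512,1951/1024 | 3903/2048,61/32,31/16,2 } -> 7805/4096

7805/4096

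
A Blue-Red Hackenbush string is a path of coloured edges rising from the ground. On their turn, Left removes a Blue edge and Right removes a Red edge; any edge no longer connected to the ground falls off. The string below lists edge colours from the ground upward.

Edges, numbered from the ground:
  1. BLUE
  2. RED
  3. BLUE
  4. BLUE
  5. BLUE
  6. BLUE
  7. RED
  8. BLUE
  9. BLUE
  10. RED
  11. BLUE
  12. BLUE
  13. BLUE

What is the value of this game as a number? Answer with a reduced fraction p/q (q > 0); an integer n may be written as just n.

Build val(s[:k]) for k = 1..13, string s = BLUE RED BLUE BLUE BLUE BLUE RED BLUE BLUE RED BLUE BLUE BLUE.
B: Left { 0 }, Right { — } ⇒ simplest 1
BR: Left { 0 }, Right { 1 } ⇒ simplest 1/2
BRB: Left { 0,1/2 }, Right { 1 } ⇒ simplest 3/4
BRBB: Left { 0,1/2,3/4 }, Right { 1 } ⇒ simplest 7/8
BRBBB: Left { 0,1/2,3/4,7/8 }, Right { 1 } ⇒ simplest 15/16
BRBBBB: Left { 0,1/2,3/4,7/8,15/16 }, Right { 1 } ⇒ simplest 31/32
BRBBBBR: Left { 0,1/2,3/4,7/8,15/16 }, Right { 31/32,1 } ⇒ simplest 61/64
BRBBBBRB: Left { 0,1/2,3/4,7/8,15/16,61/64 }, Right { 31/32,1 } ⇒ simplest 123/128
BRBBBBRBB: Left { 0,1/2,3/4,7/8,15/16,61/64,123/128 }, Right { 31/32,1 } ⇒ simplest 247/256
BRBBBBRBBR: Left { 0,1/2,3/4,7/8,15/16,61/64,123/128 }, Right { 247/256,31/32,1 } ⇒ simplest 493/512
BRBBBBRBBRB: Left { 0,1/2,3/4,7/8,15/16,61/64,123/128,493/512 }, Right { 247/256,31/32,1 } ⇒ simplest 987/1024
BRBBBBRBBRBB: Left { 0,1/2,3/4,7/8,15/16,61/64,123/128,493/512,987/1024 }, Right { 247/256,31/32,1 } ⇒ simplest 1975/2048
BRBBBBRBBRBBB: Left { 0,1/2,3/4,7/8,15/16,61/64,123/128,493/512,987/1024,1975/2048 }, Right { 247/256,31/32,1 } ⇒ simplest 3951/4096

3951/4096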